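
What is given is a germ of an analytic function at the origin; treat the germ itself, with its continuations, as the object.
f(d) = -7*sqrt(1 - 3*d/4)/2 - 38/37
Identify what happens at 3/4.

There is no denominator, hence no pole anywhere.
Branch term sqrt(1 - d/(4/3)): argument at 3/4 is 7/16, nonzero, so 3/4 is not its branch point (a point on a principal cut is still regular for the continued germ).
So the germ continues analytically to 3/4.

The point is a regular point.


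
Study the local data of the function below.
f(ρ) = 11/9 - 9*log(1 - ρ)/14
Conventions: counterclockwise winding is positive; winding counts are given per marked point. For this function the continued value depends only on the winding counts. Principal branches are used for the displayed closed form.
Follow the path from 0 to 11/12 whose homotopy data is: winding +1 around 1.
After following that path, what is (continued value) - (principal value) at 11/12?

The rational part is single-valued and drops out of the difference; each branch term changes only by its own monodromy.
(-9/14)*log(1 - ρ/(1)): each positive loop around 1 adds 2*pi*i to the log, so winding +1 contributes (-9/14)*(1)*2*pi*i = -(9/7)*pi*i.
Summing the contributions at ρ = 11/12 gives -(9/7)*pi*i.

Continued minus principal equals -(9/7)*pi*i.


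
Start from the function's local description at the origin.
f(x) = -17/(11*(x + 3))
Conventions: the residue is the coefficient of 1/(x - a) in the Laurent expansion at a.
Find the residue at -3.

At the order-1 pole -3 set g(x) = (x - (-3))*f(x) = -17/11.
Simple pole: residue = g(a) at a = -3, which is -17/11.

The residue is -17/11.


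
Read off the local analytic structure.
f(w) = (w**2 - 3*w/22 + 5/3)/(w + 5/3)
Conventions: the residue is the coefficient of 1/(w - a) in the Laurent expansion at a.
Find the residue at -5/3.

At the order-1 pole -5/3 set g(w) = (w - (-5/3))*f(w) = w**2 - 3*w/22 + 5/3.
Simple pole: residue = g(a) at a = -5/3, which is 925/198.

The residue is 925/198.


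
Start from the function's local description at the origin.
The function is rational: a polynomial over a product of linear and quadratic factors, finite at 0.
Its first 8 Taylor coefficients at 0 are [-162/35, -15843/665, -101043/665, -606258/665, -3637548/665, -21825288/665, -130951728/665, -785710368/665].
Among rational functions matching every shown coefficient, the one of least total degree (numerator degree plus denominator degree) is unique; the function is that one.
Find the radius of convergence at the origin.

No rational of total degree below 3 reproduces all 8 coefficients; solving the [2/1] Pade equations on them gives f(μ) = (3*μ**2/2 - 25*μ/38 + 27/35)/(μ - 1/6), whose expansion matches every shown term.
Denominator factor (μ - 1/6): pole of order 1 at 1/6, modulus 1/6.
The radius of convergence is the smallest modulus among the singular points: 1/6.

The radius of convergence is 1/6.


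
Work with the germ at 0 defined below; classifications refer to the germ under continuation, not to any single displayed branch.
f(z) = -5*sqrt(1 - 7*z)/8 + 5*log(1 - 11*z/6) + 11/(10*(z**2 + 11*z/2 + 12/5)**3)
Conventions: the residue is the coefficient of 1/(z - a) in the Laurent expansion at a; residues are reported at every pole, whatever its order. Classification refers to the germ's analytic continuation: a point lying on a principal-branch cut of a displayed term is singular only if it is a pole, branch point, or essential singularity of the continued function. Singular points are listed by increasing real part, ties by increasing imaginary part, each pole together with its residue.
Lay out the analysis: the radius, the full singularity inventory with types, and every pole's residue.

Radius of convergence at 0: 1/7.
At -11/4 - (1/20)*sqrt(2065): a pole of order 3; residue -(5280/70444997)*sqrt(2065).
At -11/4 + (1/20)*sqrt(2065): a pole of order 3; residue (5280/70444997)*sqrt(2065).
At 1/7: an algebraic (square-root) branch point.
At 6/11: a logarithmic branch point.

Denominator factor (z**2 + 11*z/2 + 12/5)^3: discriminant 413/20, real irrational roots -11/4 + (1/20)*sqrt(2065) and -11/4 - (1/20)*sqrt(2065); poles of order 3, moduli 11/4 - (1/20)*sqrt(2065) and 11/4 + (1/20)*sqrt(2065).
Branch term (5)*log(1 - z/(6/11)): its argument vanishes at z = 6/11, a logarithmic branch point, modulus 6/11.
Branch term (-5/8)*sqrt(1 - z/(1/7)): its argument vanishes at z = 1/7, a square-root branch point, modulus 1/7.
The radius of convergence is the smallest modulus among the singular points: 1/7.
The branch terms are analytic at -11/4 - (1/20)*sqrt(2065) and contribute nothing to the residue; only the rational part matters.
The factor z**2 + 11*z/2 + 12/5 splits as (z - a)(z - a') with a = -11/4 - (1/20)*sqrt(2065), a' = -11/4 + (1/20)*sqrt(2065). At the order-3 pole a set g(z) = (z - a)^3*(rational part) = [11/10] / (z - a')^3.
Order-3 pole: residue = g''(a)/2; g''(-11/4 - (1/20)*sqrt(2065)) = -(10560/70444997)*sqrt(2065), so the residue is -(5280/70444997)*sqrt(2065).
The branch terms are analytic at -11/4 + (1/20)*sqrt(2065) and contribute nothing to the residue; only the rational part matters.
The factor z**2 + 11*z/2 + 12/5 splits as (z - a)(z - a') with a = -11/4 + (1/20)*sqrt(2065), a' = -11/4 - (1/20)*sqrt(2065). At the order-3 pole a set g(z) = (z - a)^3*(rational part) = [11/10] / (z - a')^3.
Order-3 pole: residue = g''(a)/2; g''(-11/4 + (1/20)*sqrt(2065)) = (10560/70444997)*sqrt(2065), so the residue is (5280/70444997)*sqrt(2065).
List the singular points by increasing real part (a conjugate pair: the negative imaginary part first).


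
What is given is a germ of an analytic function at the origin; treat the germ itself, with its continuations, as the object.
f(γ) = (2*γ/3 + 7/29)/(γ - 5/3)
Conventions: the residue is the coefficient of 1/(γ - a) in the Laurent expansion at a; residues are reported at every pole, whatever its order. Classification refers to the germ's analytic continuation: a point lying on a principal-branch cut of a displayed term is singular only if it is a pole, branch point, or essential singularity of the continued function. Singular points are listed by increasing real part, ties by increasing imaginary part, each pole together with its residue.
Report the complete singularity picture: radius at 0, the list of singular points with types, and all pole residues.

Denominator factor (γ - 5/3): pole of order 1 at 5/3, modulus 5/3.
The radius of convergence is the smallest modulus among the singular points: 5/3.
At the order-1 pole 5/3 set g(γ) = (γ - (5/3))*f(γ) = 2*γ/3 + 7/29.
Simple pole: residue = g(a) at a = 5/3, which is 353/261.

Radius of convergence at 0: 5/3.
At 5/3: a pole of order 1; residue 353/261.


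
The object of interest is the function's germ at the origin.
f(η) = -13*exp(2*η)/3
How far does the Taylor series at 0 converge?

The radius of convergence is infinite.

The factor exp(2*η) is entire and contributes no finite singular point.
The polynomial part has no poles.
No finite singular points: the Taylor series at 0 converges everywhere.


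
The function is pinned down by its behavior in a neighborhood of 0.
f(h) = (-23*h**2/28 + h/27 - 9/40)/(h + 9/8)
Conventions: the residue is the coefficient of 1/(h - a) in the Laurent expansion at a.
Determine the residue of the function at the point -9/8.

At the order-1 pole -9/8 set g(h) = (h - (-9/8))*f(h) = -23*h**2/28 + h/27 - 9/40.
Simple pole: residue = g(a) at a = -9/8, which is -35113/26880.

The residue is -35113/26880.


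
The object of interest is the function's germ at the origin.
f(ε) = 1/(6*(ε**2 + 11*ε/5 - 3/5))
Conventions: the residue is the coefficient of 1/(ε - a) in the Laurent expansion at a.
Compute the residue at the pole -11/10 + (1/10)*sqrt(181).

The residue is (5/1086)*sqrt(181).

The factor ε**2 + 11*ε/5 - 3/5 splits as (ε - a)(ε - a') with a = -11/10 + (1/10)*sqrt(181), a' = -11/10 - (1/10)*sqrt(181). At the order-1 pole a set g(ε) = (ε - a)*f(ε) = [1/6] / (ε - a').
Simple pole: residue = g(a) at a = -11/10 + (1/10)*sqrt(181), which is (5/1086)*sqrt(181).


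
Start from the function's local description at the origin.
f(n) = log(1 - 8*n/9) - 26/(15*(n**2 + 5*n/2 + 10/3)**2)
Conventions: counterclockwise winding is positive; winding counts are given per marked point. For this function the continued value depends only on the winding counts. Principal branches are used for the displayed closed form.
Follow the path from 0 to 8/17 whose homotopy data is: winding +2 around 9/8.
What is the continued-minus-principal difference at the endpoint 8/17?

Continued minus principal equals (4)*pi*i.

The rational part is single-valued and drops out of the difference; each branch term changes only by its own monodromy.
(1)*log(1 - n/(9/8)): each positive loop around 9/8 adds 2*pi*i to the log, so winding +2 contributes (1)*(2)*2*pi*i = (4)*pi*i.
Summing the contributions at n = 8/17 gives (4)*pi*i.


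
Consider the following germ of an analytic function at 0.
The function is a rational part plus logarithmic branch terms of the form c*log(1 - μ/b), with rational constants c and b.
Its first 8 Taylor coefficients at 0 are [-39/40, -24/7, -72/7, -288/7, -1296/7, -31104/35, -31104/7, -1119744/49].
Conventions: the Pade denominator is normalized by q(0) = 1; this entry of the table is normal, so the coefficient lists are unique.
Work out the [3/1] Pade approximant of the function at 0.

Taylor coefficients needed (read off): a_0 = -39/40, a_1 = -24/7, a_2 = -72/7, a_3 = -288/7, a_4 = -1296/7.
Write the denominator as Q(μ) = 1 + q1*μ. Requiring Q*f - P = O(μ^5) with deg P <= 3 kills the coefficients of μ^4..μ^4 in Q*f:
  μ^4: a_4 + q1*a_3 = 0, i.e. -1296/7 + (-288/7)*q1 = 0.
Solving this linear system: q1 = -9/2.
The numerator is Q*f truncated at degree 3: P0 = a_0 = -39/40; P1 = a_1 + q1*a_0 = 537/560; P2 = a_2 + q1*a_1 = 36/7; P3 = a_3 + q1*a_2 = 36/7.

The Pade approximant has numerator coefficients [-39/40, 537/560, 36/7, 36/7]; denominator coefficients [1, -9/2].


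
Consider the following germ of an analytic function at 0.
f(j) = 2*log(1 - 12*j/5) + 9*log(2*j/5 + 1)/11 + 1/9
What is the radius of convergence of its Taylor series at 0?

Branch term (9/11)*log(1 - j/(-5/2)): its argument vanishes at j = -5/2, a logarithmic branch point, modulus 5/2.
Branch term (2)*log(1 - j/(5/12)): its argument vanishes at j = 5/12, a logarithmic branch point, modulus 5/12.
The radius of convergence is the smallest modulus among the singular points: 5/12.

The radius of convergence is 5/12.


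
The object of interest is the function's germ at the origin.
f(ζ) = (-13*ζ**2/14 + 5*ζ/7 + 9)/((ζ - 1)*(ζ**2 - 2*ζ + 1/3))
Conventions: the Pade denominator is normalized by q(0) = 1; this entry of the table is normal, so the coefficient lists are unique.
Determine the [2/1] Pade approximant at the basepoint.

Taylor coefficients needed (expand at 0): a_0 = -27, a_1 = -1338/7, a_2 = -15291/14, a_3 = -84087/14.
Write the denominator as Q(ζ) = 1 + q1*ζ. Requiring Q*f - P = O(ζ^4) with deg P <= 2 kills the coefficients of ζ^3..ζ^3 in Q*f:
  ζ^3: a_3 + q1*a_2 = 0, i.e. -84087/14 + (-15291/14)*q1 = 0.
Solving this linear system: q1 = -9343/1699.
The numerator is Q*f truncated at degree 2: P0 = a_0 = -27; P1 = a_1 + q1*a_0 = -507435/11893; P2 = a_2 + q1*a_1 = -977541/23786.

The Pade approximant has numerator coefficients [-27, -507435/11893, -977541/23786]; denominator coefficients [1, -9343/1699].


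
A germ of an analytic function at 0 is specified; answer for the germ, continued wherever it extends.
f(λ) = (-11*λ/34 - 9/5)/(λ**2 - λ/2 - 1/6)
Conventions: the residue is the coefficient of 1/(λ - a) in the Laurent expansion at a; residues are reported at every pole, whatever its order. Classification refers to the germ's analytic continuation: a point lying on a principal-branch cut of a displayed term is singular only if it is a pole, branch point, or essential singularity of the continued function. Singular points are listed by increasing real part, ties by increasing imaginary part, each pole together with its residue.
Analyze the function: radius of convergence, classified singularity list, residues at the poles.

Radius of convergence at 0: -1/4 + (1/12)*sqrt(33).
At 1/4 - (1/12)*sqrt(33): a pole of order 1; residue -11/68 + (1279/3740)*sqrt(33).
At 1/4 + (1/12)*sqrt(33): a pole of order 1; residue -11/68 - (1279/3740)*sqrt(33).

Denominator factor (λ**2 - λ/2 - 1/6): discriminant 11/12, real irrational roots 1/4 + (1/12)*sqrt(33) and 1/4 - (1/12)*sqrt(33); poles of order 1, moduli 1/4 + (1/12)*sqrt(33) and -1/4 + (1/12)*sqrt(33).
The radius of convergence is the smallest modulus among the singular points: -1/4 + (1/12)*sqrt(33).
The factor λ**2 - λ/2 - 1/6 splits as (λ - a)(λ - a') with a = 1/4 - (1/12)*sqrt(33), a' = 1/4 + (1/12)*sqrt(33). At the order-1 pole a set g(λ) = (λ - a)*f(λ) = [-11*λ/34 - 9/5] / (λ - a').
Simple pole: residue = g(a) at a = 1/4 - (1/12)*sqrt(33), which is -11/68 + (1279/3740)*sqrt(33).
The factor λ**2 - λ/2 - 1/6 splits as (λ - a)(λ - a') with a = 1/4 + (1/12)*sqrt(33), a' = 1/4 - (1/12)*sqrt(33). At the order-1 pole a set g(λ) = (λ - a)*f(λ) = [-11*λ/34 - 9/5] / (λ - a').
Simple pole: residue = g(a) at a = 1/4 + (1/12)*sqrt(33), which is -11/68 - (1279/3740)*sqrt(33).
List the singular points by increasing real part (a conjugate pair: the negative imaginary part first).


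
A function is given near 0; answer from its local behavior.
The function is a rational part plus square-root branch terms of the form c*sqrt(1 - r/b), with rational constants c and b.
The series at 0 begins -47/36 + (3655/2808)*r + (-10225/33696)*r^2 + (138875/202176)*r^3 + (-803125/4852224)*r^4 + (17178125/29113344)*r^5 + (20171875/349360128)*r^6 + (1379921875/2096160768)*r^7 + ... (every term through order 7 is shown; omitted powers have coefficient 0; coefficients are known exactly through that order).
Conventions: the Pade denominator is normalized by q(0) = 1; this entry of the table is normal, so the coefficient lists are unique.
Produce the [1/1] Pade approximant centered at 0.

The Pade approximant has numerator coefficients [-47/36, 1364705/1368432]; denominator coefficients [1, 2045/8772].

Taylor coefficients needed (read off): a_0 = -47/36, a_1 = 3655/2808, a_2 = -10225/33696.
Write the denominator as Q(r) = 1 + q1*r. Requiring Q*f - P = O(r^3) with deg P <= 1 kills the coefficients of r^2..r^2 in Q*f:
  r^2: a_2 + q1*a_1 = 0, i.e. -10225/33696 + (3655/2808)*q1 = 0.
Solving this linear system: q1 = 2045/8772.
The numerator is Q*f truncated at degree 1: P0 = a_0 = -47/36; P1 = a_1 + q1*a_0 = 1364705/1368432.


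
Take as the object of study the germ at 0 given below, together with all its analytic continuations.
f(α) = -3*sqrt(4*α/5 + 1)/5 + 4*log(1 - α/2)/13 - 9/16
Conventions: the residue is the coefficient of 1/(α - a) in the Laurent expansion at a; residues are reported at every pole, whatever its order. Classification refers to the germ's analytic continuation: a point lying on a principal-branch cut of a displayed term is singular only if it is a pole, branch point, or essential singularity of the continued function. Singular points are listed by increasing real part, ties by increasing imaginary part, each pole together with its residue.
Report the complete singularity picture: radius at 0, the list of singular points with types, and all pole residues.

Branch term (-3/5)*sqrt(1 - α/(-5/4)): its argument vanishes at α = -5/4, a square-root branch point, modulus 5/4.
Branch term (4/13)*log(1 - α/(2)): its argument vanishes at α = 2, a logarithmic branch point, modulus 2.
The radius of convergence is the smallest modulus among the singular points: 5/4.
List the singular points by increasing real part (a conjugate pair: the negative imaginary part first).

Radius of convergence at 0: 5/4.
At -5/4: an algebraic (square-root) branch point.
At 2: a logarithmic branch point.


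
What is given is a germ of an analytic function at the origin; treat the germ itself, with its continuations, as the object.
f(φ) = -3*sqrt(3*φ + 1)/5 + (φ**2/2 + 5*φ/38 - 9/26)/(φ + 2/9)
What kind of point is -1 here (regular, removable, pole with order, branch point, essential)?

Denominator factors: φ + 2/9 = -7/9 at φ = -1 — none vanishes.
Branch term sqrt(1 - φ/(-1/3)): argument at -1 is -2, nonzero, so -1 is not its branch point (a point on a principal cut is still regular for the continued germ).
So the germ continues analytically to -1.

The point is a regular point.


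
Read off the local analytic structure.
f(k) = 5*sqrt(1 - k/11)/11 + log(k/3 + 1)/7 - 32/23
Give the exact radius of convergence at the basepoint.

The radius of convergence is 3.

Branch term (5/11)*sqrt(1 - k/(11)): its argument vanishes at k = 11, a square-root branch point, modulus 11.
Branch term (1/7)*log(1 - k/(-3)): its argument vanishes at k = -3, a logarithmic branch point, modulus 3.
The radius of convergence is the smallest modulus among the singular points: 3.


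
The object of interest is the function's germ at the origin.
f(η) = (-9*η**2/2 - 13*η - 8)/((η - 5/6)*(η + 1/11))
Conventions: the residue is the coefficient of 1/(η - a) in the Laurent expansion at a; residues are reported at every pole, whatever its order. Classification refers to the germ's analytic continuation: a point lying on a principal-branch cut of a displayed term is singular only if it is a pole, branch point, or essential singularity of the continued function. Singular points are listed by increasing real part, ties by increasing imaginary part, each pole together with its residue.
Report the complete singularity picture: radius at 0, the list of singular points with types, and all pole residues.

Radius of convergence at 0: 1/11.
At -1/11: a pole of order 1; residue 4977/671.
At 5/6: a pole of order 1; residue -5797/244.

Denominator factor (η - 5/6): pole of order 1 at 5/6, modulus 5/6.
Denominator factor (η + 1/11): pole of order 1 at -1/11, modulus 1/11.
The radius of convergence is the smallest modulus among the singular points: 1/11.
At the order-1 pole -1/11 set g(η) = (η - (-1/11))*f(η) = (-9*η**2/2 - 13*η - 8)/(η - 5/6).
Simple pole: residue = g(a) at a = -1/11, which is 4977/671.
At the order-1 pole 5/6 set g(η) = (η - (5/6))*f(η) = (-9*η**2/2 - 13*η - 8)/(η + 1/11).
Simple pole: residue = g(a) at a = 5/6, which is -5797/244.
List the singular points by increasing real part (a conjugate pair: the negative imaginary part first).


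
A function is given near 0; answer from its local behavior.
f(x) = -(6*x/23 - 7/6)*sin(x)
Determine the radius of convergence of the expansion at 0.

The factor -sin(x) is entire and contributes no finite singular point.
The polynomial part has no poles.
No finite singular points: the Taylor series at 0 converges everywhere.

The radius of convergence is infinite.


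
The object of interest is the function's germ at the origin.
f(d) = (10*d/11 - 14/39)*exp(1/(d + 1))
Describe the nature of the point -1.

The point is an essential singularity.

The exponent 1/(d - (-1)) has a pole at -1, so exp(1/(d - (-1))) takes every nonzero value near it: an essential singularity (not a pole of any order).


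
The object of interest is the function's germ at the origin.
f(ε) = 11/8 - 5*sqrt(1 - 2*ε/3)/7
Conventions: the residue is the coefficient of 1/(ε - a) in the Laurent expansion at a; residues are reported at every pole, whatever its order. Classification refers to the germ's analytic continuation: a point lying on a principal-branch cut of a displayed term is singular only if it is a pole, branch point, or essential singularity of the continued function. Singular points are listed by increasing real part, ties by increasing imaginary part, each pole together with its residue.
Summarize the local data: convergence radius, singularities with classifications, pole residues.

Branch term (-5/7)*sqrt(1 - ε/(3/2)): its argument vanishes at ε = 3/2, a square-root branch point, modulus 3/2.
The radius of convergence is the smallest modulus among the singular points: 3/2.

Radius of convergence at 0: 3/2.
At 3/2: an algebraic (square-root) branch point.


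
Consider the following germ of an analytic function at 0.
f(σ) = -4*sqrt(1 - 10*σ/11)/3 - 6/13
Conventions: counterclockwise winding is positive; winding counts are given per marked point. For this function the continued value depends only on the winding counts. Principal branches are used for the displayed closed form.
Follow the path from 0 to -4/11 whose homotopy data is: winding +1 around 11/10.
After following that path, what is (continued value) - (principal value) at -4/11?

Continued minus principal equals (8/33)*sqrt(161).

The rational part is single-valued and drops out of the difference; each branch term changes only by its own monodromy.
(-4/3)*sqrt(1 - σ/(11/10)): winding +1 is odd, the square root flips sign, contributing -2*(-4/3)*sqrt(1 - (-4/11)/(11/10)) = -2*(-4/3)*sqrt(161/121) = (8/33)*sqrt(161).
Summing the contributions at σ = -4/11 gives (8/33)*sqrt(161).


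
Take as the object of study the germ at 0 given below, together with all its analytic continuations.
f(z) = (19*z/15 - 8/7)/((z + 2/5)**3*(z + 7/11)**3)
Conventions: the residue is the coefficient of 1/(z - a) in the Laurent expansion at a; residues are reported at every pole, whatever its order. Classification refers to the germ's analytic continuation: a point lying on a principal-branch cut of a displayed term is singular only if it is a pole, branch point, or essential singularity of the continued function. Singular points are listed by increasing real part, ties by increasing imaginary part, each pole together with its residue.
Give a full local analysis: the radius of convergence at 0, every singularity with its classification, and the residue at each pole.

Denominator factor (z + 2/5)^3: pole of order 3 at -2/5, modulus 2/5.
Denominator factor (z + 7/11)^3: pole of order 3 at -7/11, modulus 7/11.
The radius of convergence is the smallest modulus among the singular points: 2/5.
At the order-3 pole -7/11 set g(z) = (z - (-7/11))^3*f(z) = (19*z/15 - 8/7)/(z + 2/5)**3.
Order-3 pole: residue = g''(a)/2; g''(-7/11) = 76063655250/2599051, so the residue is 38031827625/2599051.
At the order-3 pole -2/5 set g(z) = (z - (-2/5))^3*f(z) = (19*z/15 - 8/7)/(z + 7/11)**3.
Order-3 pole: residue = g''(a)/2; g''(-2/5) = -76063655250/2599051, so the residue is -38031827625/2599051.
List the singular points by increasing real part (a conjugate pair: the negative imaginary part first).

Radius of convergence at 0: 2/5.
At -7/11: a pole of order 3; residue 38031827625/2599051.
At -2/5: a pole of order 3; residue -38031827625/2599051.


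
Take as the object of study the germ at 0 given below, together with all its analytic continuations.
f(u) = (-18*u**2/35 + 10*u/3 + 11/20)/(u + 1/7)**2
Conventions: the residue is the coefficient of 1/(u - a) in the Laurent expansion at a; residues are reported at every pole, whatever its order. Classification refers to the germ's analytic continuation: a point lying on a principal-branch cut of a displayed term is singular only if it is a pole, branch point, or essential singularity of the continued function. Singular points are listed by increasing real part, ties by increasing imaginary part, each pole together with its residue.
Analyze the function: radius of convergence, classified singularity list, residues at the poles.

Denominator factor (u + 1/7)^2: pole of order 2 at -1/7, modulus 1/7.
The radius of convergence is the smallest modulus among the singular points: 1/7.
At the order-2 pole -1/7 set g(u) = (u - (-1/7))^2*f(u) = -18*u**2/35 + 10*u/3 + 11/20.
Order-2 pole: residue = g'(a); g'(-1/7) = 2558/735, so the residue is 2558/735.

Radius of convergence at 0: 1/7.
At -1/7: a pole of order 2; residue 2558/735.


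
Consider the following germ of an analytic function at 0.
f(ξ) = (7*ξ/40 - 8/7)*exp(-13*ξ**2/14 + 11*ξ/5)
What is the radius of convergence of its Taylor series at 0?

The radius of convergence is infinite.

The factor exp(-13*ξ**2/14 + 11*ξ/5) is entire and contributes no finite singular point.
The polynomial part has no poles.
No finite singular points: the Taylor series at 0 converges everywhere.


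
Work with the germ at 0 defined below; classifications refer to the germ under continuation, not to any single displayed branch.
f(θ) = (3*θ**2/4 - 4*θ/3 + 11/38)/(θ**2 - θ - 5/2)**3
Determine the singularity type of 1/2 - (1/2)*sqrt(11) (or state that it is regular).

The point is a pole of order 3.

The denominator factor θ**2 - θ - 5/2 vanishes at 1/2 - (1/2)*sqrt(11) and appears to the power 3; the numerator there equals 427/228 + (7/24)*sqrt(11), nonzero, and no other factor vanishes.
Hence a pole whose order is the multiplicity, 3.


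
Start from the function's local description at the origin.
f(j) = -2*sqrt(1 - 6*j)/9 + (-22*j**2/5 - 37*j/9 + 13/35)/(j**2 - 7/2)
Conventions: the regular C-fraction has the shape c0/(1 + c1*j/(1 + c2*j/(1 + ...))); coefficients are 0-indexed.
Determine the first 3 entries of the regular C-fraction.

Taylor coefficients (expand at 0): a_0 = -724/2205, a_1 = 116/63, a_2 = 3819/1715.
c0 = a_0 = -724/2205. Peel one level at a time: if S = 1 + c*j/S' with S'(0) = 1, then c is the j-coefficient of S and S' = c*j/(S - 1).
S_1 = c0/f = 1 + (1015/181)*j + (35067451/917308)*j^2 + ...; c1 = 1015/181.
S_2 = c1*j/(S_1 - 1) = 1 + (-35067451/5144020)*j + ...; c2 = -35067451/5144020.

The regular C-fraction coefficients are [-724/2205, 1015/181, -35067451/5144020].


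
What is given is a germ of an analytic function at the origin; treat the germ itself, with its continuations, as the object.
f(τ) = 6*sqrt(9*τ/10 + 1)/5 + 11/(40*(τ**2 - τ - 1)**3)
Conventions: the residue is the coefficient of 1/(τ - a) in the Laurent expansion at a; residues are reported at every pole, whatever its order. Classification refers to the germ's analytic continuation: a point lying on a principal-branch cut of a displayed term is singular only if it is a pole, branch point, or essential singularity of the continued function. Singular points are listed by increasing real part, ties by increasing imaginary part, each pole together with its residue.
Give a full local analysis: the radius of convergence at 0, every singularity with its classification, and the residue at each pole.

Radius of convergence at 0: -1/2 + (1/2)*sqrt(5).
At -10/9: an algebraic (square-root) branch point.
At 1/2 - (1/2)*sqrt(5): a pole of order 3; residue -(33/2500)*sqrt(5).
At 1/2 + (1/2)*sqrt(5): a pole of order 3; residue (33/2500)*sqrt(5).

Denominator factor (τ**2 - τ - 1)^3: discriminant 5, real irrational roots 1/2 + (1/2)*sqrt(5) and 1/2 - (1/2)*sqrt(5); poles of order 3, moduli 1/2 + (1/2)*sqrt(5) and -1/2 + (1/2)*sqrt(5).
Branch term (6/5)*sqrt(1 - τ/(-10/9)): its argument vanishes at τ = -10/9, a square-root branch point, modulus 10/9.
The radius of convergence is the smallest modulus among the singular points: -1/2 + (1/2)*sqrt(5).
The branch term is analytic at 1/2 - (1/2)*sqrt(5) and contributes nothing to the residue; only the rational part matters.
The factor τ**2 - τ - 1 splits as (τ - a)(τ - a') with a = 1/2 - (1/2)*sqrt(5), a' = 1/2 + (1/2)*sqrt(5). At the order-3 pole a set g(τ) = (τ - a)^3*(rational part) = [11/40] / (τ - a')^3.
Order-3 pole: residue = g''(a)/2; g''(1/2 - (1/2)*sqrt(5)) = -(33/1250)*sqrt(5), so the residue is -(33/2500)*sqrt(5).
The branch term is analytic at 1/2 + (1/2)*sqrt(5) and contributes nothing to the residue; only the rational part matters.
The factor τ**2 - τ - 1 splits as (τ - a)(τ - a') with a = 1/2 + (1/2)*sqrt(5), a' = 1/2 - (1/2)*sqrt(5). At the order-3 pole a set g(τ) = (τ - a)^3*(rational part) = [11/40] / (τ - a')^3.
Order-3 pole: residue = g''(a)/2; g''(1/2 + (1/2)*sqrt(5)) = (33/1250)*sqrt(5), so the residue is (33/2500)*sqrt(5).
List the singular points by increasing real part (a conjugate pair: the negative imaginary part first).


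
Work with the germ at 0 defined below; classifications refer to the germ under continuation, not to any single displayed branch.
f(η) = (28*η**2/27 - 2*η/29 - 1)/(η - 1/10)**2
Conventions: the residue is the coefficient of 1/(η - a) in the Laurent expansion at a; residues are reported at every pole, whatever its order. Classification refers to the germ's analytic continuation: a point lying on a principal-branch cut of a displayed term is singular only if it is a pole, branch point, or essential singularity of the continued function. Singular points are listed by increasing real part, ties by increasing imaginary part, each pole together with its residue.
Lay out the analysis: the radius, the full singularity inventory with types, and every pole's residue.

Denominator factor (η - 1/10)^2: pole of order 2 at 1/10, modulus 1/10.
The radius of convergence is the smallest modulus among the singular points: 1/10.
At the order-2 pole 1/10 set g(η) = (η - (1/10))^2*f(η) = 28*η**2/27 - 2*η/29 - 1.
Order-2 pole: residue = g'(a); g'(1/10) = 542/3915, so the residue is 542/3915.

Radius of convergence at 0: 1/10.
At 1/10: a pole of order 2; residue 542/3915.


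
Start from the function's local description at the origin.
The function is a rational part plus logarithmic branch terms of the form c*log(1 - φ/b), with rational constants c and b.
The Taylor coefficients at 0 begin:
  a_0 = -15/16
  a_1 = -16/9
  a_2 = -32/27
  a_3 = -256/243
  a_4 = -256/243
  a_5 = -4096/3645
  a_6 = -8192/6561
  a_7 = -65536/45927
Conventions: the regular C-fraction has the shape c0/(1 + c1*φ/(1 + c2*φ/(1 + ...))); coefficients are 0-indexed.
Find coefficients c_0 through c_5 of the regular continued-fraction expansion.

The regular C-fraction coefficients are [-15/16, -256/135, 166/135, 10/83, -196/249, -332/2205].

Taylor coefficients (read off): a_0 = -15/16, a_1 = -16/9, a_2 = -32/27, a_3 = -256/243, a_4 = -256/243, a_5 = -4096/3645.
c0 = a_0 = -15/16. Peel one level at a time: if S = 1 + c*φ/S' with S'(0) = 1, then c is the φ-coefficient of S and S' = c*φ/(S - 1).
S_1 = c0/f = 1 + (-256/135)*φ + (42496/18225)*φ^2 + ...; c1 = -256/135.
S_2 = c1*φ/(S_1 - 1) = 1 + (166/135)*φ + (-4/27)*φ^2 + ...; c2 = 166/135.
S_3 = c2*φ/(S_2 - 1) = 1 + (10/83)*φ + (1960/20667)*φ^2 + ...; c3 = 10/83.
S_4 = c3*φ/(S_3 - 1) = 1 + (-196/249)*φ + (-16/135)*φ^2 + ...; c4 = -196/249.
S_5 = c4*φ/(S_4 - 1) = 1 + (-332/2205)*φ + ...; c5 = -332/2205.


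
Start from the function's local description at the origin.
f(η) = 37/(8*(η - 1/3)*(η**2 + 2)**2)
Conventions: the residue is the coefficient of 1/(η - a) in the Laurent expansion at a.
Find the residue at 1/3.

The residue is 2997/2888.

At the order-1 pole 1/3 set g(η) = (η - (1/3))*f(η) = 37/(8*(η**2 + 2)**2).
Simple pole: residue = g(a) at a = 1/3, which is 2997/2888.


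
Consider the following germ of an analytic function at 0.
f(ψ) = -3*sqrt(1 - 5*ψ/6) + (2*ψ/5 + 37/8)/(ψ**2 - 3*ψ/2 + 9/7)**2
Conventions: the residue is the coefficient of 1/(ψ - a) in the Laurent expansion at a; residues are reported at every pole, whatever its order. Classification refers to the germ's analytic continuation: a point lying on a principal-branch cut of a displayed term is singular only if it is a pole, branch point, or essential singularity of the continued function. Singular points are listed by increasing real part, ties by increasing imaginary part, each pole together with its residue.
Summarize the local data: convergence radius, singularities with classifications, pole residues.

Radius of convergence at 0: (3/7)*sqrt(7).
At (3/4) - ((9/28)*sqrt(7))*i: a pole of order 2; residue ((2758/3645)*sqrt(7))*i.
At (3/4) + ((9/28)*sqrt(7))*i: a pole of order 2; residue -((2758/3645)*sqrt(7))*i.
At 6/5: an algebraic (square-root) branch point.

Denominator factor (ψ**2 - 3*ψ/2 + 9/7)^2: discriminant -81/28, complex-conjugate roots (3/4) + ((9/28)*sqrt(7))*i and (3/4) - ((9/28)*sqrt(7))*i; poles of order 2, moduli (3/7)*sqrt(7) and (3/7)*sqrt(7).
Branch term (-3)*sqrt(1 - ψ/(6/5)): its argument vanishes at ψ = 6/5, a square-root branch point, modulus 6/5.
The radius of convergence is the smallest modulus among the singular points: (3/7)*sqrt(7).
The branch term is analytic at (3/4) - ((9/28)*sqrt(7))*i and contributes nothing to the residue; only the rational part matters.
The factor ψ**2 - 3*ψ/2 + 9/7 splits as (ψ - a)(ψ - a') with a = (3/4) - ((9/28)*sqrt(7))*i, a' = (3/4) + ((9/28)*sqrt(7))*i. At the order-2 pole a set g(ψ) = (ψ - a)^2*(rational part) = [2*ψ/5 + 37/8] / (ψ - a')^2.
Order-2 pole: residue = g'(a); g'((3/4) - ((9/28)*sqrt(7))*i) = ((2758/3645)*sqrt(7))*i, so the residue is ((2758/3645)*sqrt(7))*i.
The branch term is analytic at (3/4) + ((9/28)*sqrt(7))*i and contributes nothing to the residue; only the rational part matters.
The factor ψ**2 - 3*ψ/2 + 9/7 splits as (ψ - a)(ψ - a') with a = (3/4) + ((9/28)*sqrt(7))*i, a' = (3/4) - ((9/28)*sqrt(7))*i. At the order-2 pole a set g(ψ) = (ψ - a)^2*(rational part) = [2*ψ/5 + 37/8] / (ψ - a')^2.
Order-2 pole: residue = g'(a); g'((3/4) + ((9/28)*sqrt(7))*i) = -((2758/3645)*sqrt(7))*i, so the residue is -((2758/3645)*sqrt(7))*i.
List the singular points by increasing real part (a conjugate pair: the negative imaginary part first).


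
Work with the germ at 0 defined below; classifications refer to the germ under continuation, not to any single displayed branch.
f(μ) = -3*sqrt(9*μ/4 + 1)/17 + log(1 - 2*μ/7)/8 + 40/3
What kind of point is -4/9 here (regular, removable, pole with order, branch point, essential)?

The term (-3/17)*sqrt(1 - μ/(-4/9)) has argument 1 - -4/9/(-4/9) = 0 at -4/9: a square-root (algebraic, two-sheeted) branch point; the remaining terms are analytic or single-valued there.

The point is an algebraic (square-root) branch point.


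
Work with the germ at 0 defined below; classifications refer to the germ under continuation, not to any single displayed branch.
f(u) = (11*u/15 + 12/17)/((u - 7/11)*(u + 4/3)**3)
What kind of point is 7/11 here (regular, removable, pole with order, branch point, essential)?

The point is a pole of order 1.

The denominator factor u - 7/11 vanishes at 7/11 and appears to the power 1; the numerator there equals 299/255, nonzero, and no other factor vanishes.
Hence a pole whose order is the multiplicity, 1.


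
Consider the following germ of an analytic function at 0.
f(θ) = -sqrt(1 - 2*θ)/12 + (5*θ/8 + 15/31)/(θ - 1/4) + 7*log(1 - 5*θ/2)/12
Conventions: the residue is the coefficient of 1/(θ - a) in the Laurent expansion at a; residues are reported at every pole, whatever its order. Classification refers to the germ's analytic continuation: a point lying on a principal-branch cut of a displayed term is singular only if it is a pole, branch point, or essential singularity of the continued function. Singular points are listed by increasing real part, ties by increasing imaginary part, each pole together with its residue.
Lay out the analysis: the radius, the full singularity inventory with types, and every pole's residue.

Radius of convergence at 0: 1/4.
At 1/4: a pole of order 1; residue 635/992.
At 2/5: a logarithmic branch point.
At 1/2: an algebraic (square-root) branch point.

Denominator factor (θ - 1/4): pole of order 1 at 1/4, modulus 1/4.
Branch term (-1/12)*sqrt(1 - θ/(1/2)): its argument vanishes at θ = 1/2, a square-root branch point, modulus 1/2.
Branch term (7/12)*log(1 - θ/(2/5)): its argument vanishes at θ = 2/5, a logarithmic branch point, modulus 2/5.
The radius of convergence is the smallest modulus among the singular points: 1/4.
The branch terms are analytic at 1/4 and contribute nothing to the residue; only the rational part matters.
At the order-1 pole 1/4 set g(θ) = (θ - (1/4))*(rational part) = 5*θ/8 + 15/31.
Simple pole: residue = g(a) at a = 1/4, which is 635/992.
List the singular points by increasing real part (a conjugate pair: the negative imaginary part first).


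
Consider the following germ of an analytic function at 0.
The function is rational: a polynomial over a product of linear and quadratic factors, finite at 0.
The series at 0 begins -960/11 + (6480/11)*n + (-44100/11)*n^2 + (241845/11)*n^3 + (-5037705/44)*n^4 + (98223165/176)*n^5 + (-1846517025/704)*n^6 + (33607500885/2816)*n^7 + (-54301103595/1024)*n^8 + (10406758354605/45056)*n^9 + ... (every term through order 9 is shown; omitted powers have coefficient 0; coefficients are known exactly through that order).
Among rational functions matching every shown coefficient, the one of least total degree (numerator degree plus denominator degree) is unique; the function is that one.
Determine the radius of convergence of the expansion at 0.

The radius of convergence is -5/16 + (1/16)*sqrt(89).

No rational of total degree below 8 reproduces all 10 coefficients; solving the [0/8] Pade equations on them gives f(n) = -10/(11*(n**2 - 5*n/8 - 1/4)**3*(n**2 + n/2 - 2/3)), whose expansion matches every shown term.
Denominator factor (n**2 - 5*n/8 - 1/4)^3: discriminant 89/64, real irrational roots 5/16 + (1/16)*sqrt(89) and 5/16 - (1/16)*sqrt(89); poles of order 3, moduli 5/16 + (1/16)*sqrt(89) and -5/16 + (1/16)*sqrt(89).
Denominator factor (n**2 + n/2 - 2/3): discriminant 35/12, real irrational roots -1/4 + (1/12)*sqrt(105) and -1/4 - (1/12)*sqrt(105); poles of order 1, moduli -1/4 + (1/12)*sqrt(105) and 1/4 + (1/12)*sqrt(105).
The radius of convergence is the smallest modulus among the singular points: -5/16 + (1/16)*sqrt(89).


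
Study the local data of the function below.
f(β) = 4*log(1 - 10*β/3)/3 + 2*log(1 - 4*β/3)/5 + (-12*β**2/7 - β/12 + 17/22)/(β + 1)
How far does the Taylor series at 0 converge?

The radius of convergence is 3/10.

Denominator factor (β + 1): pole of order 1 at -1, modulus 1.
Branch term (4/3)*log(1 - β/(3/10)): its argument vanishes at β = 3/10, a logarithmic branch point, modulus 3/10.
Branch term (2/5)*log(1 - β/(3/4)): its argument vanishes at β = 3/4, a logarithmic branch point, modulus 3/4.
The radius of convergence is the smallest modulus among the singular points: 3/10.


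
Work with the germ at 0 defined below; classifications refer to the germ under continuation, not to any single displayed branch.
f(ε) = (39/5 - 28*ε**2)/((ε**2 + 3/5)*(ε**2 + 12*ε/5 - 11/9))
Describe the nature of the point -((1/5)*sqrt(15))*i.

The point is a pole of order 1.

The denominator factor ε**2 + 3/5 vanishes at -((1/5)*sqrt(15))*i and appears to the power 1; the numerator there equals 123/5, nonzero, and no other factor vanishes.
Hence a pole whose order is the multiplicity, 1.


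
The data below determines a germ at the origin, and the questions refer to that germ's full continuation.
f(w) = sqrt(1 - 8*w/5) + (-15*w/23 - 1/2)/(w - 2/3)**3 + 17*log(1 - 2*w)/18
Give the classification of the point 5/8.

The point is an algebraic (square-root) branch point.

The term (1)*sqrt(1 - w/(5/8)) has argument 1 - 5/8/(5/8) = 0 at 5/8: a square-root (algebraic, two-sheeted) branch point; the remaining terms are analytic or single-valued there.


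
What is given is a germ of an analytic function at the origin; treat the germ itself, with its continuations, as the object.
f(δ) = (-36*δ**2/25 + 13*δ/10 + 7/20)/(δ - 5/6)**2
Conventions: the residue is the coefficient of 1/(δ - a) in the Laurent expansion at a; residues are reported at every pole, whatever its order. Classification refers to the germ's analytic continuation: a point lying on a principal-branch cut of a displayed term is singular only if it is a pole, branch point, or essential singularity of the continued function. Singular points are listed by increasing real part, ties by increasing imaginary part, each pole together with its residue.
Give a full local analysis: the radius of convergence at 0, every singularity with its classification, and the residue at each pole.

Denominator factor (δ - 5/6)^2: pole of order 2 at 5/6, modulus 5/6.
The radius of convergence is the smallest modulus among the singular points: 5/6.
At the order-2 pole 5/6 set g(δ) = (δ - (5/6))^2*f(δ) = -36*δ**2/25 + 13*δ/10 + 7/20.
Order-2 pole: residue = g'(a); g'(5/6) = -11/10, so the residue is -11/10.

Radius of convergence at 0: 5/6.
At 5/6: a pole of order 2; residue -11/10.
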